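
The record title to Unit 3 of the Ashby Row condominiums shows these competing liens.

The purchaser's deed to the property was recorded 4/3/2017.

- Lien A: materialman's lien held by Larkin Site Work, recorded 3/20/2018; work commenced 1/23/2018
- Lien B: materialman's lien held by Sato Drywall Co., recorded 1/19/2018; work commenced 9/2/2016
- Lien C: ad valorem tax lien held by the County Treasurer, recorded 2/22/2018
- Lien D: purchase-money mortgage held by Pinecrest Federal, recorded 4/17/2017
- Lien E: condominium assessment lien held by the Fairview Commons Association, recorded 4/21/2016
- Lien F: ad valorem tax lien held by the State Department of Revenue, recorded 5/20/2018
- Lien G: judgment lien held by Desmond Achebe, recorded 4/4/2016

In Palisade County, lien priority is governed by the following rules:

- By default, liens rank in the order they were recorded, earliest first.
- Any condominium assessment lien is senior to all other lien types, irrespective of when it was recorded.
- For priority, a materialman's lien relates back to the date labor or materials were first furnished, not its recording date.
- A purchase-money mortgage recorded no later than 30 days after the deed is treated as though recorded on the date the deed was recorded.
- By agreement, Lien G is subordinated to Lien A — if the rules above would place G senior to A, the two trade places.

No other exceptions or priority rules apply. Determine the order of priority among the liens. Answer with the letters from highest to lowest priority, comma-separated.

Adjusting effective dates: A's effective date is 1/23/2018, when work began; B relates back to 9/2/2016 (work commenced); D's effective date is the deed date, 4/3/2017.
E is a condominium assessment lien and takes priority over every other lien.
Among the remaining liens, by effective date: G (4/4/2016), B (9/2/2016), D (4/3/2017), A (1/23/2018), C (2/22/2018), F (5/20/2018).
G would otherwise be senior to A, so under the subordination agreement G and A exchange positions.

E, A, B, D, G, C, F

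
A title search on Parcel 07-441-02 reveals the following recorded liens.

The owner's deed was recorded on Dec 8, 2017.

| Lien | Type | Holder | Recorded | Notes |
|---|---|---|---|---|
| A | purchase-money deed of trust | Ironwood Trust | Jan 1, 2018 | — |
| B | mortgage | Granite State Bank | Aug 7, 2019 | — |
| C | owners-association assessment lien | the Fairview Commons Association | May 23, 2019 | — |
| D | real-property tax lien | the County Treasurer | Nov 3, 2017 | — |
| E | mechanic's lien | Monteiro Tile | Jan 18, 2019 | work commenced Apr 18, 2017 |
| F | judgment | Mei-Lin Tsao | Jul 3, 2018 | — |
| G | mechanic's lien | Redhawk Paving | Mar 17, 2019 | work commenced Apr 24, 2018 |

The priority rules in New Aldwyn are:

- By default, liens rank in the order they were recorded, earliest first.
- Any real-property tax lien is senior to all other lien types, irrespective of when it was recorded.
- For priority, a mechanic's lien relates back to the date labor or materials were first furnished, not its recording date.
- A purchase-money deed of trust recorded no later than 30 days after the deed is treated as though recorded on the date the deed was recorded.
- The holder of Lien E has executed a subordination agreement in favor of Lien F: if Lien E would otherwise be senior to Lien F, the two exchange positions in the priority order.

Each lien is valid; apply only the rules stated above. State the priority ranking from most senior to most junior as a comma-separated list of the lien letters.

D, F, A, G, E, C, B

Effective dates after the stated exceptions: A relates back to the deed date Dec 8, 2017; E relates back to Apr 18, 2017 (work commenced); G's effective date is Apr 24, 2018, when work began.
D is a real-property tax lien and takes priority over every other lien.
The other liens, earliest effective date first: E (Apr 18, 2017), A (Dec 8, 2017), G (Apr 24, 2018), F (Jul 3, 2018), C (May 23, 2019), B (Aug 7, 2019).
E is senior to F before the subordination, so the two trade places.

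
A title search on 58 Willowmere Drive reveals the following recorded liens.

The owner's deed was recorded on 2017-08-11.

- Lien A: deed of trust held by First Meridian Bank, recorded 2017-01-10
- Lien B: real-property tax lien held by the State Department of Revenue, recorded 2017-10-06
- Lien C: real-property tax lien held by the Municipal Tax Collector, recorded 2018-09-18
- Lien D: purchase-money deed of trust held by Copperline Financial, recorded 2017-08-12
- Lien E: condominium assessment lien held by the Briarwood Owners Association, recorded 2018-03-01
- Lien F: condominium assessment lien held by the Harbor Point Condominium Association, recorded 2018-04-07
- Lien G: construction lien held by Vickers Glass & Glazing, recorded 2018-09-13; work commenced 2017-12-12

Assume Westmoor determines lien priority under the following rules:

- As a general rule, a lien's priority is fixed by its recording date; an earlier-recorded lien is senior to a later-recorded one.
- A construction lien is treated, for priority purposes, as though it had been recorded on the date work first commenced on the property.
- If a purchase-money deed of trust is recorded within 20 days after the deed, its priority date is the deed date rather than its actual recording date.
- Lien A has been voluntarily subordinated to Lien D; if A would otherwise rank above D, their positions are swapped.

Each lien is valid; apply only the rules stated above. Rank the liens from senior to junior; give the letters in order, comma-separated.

D, A, B, G, E, F, C

Adjusting effective dates: D was recorded within the 20-day window, so its effective date is the deed date 2017-08-11; G relates back to 2017-12-12 (work commenced).
Sorted by effective date: A (2017-01-10), D (2017-08-11), B (2017-10-06), G (2017-12-12), E (2018-03-01), F (2018-04-07), C (2018-09-18).
A is senior to D before the subordination, so the two trade places.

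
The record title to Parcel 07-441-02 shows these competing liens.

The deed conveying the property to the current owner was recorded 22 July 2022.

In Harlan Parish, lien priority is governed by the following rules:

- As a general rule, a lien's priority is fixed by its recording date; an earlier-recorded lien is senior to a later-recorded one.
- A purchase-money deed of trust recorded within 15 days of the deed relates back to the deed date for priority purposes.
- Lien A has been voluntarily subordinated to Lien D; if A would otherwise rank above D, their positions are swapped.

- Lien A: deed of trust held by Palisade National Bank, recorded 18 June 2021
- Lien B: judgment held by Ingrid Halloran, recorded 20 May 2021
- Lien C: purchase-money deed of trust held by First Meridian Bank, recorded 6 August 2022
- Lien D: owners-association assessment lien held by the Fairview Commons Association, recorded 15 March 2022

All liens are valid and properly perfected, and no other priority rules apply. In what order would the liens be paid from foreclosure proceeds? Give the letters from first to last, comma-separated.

B, D, A, C

First, effective dates: C relates back to the deed date 22 July 2022.
Ordering by effective date: B (20 May 2021), A (18 June 2021), D (15 March 2022), C (22 July 2022).
The subordination applies — A was senior to D — so A and D swap.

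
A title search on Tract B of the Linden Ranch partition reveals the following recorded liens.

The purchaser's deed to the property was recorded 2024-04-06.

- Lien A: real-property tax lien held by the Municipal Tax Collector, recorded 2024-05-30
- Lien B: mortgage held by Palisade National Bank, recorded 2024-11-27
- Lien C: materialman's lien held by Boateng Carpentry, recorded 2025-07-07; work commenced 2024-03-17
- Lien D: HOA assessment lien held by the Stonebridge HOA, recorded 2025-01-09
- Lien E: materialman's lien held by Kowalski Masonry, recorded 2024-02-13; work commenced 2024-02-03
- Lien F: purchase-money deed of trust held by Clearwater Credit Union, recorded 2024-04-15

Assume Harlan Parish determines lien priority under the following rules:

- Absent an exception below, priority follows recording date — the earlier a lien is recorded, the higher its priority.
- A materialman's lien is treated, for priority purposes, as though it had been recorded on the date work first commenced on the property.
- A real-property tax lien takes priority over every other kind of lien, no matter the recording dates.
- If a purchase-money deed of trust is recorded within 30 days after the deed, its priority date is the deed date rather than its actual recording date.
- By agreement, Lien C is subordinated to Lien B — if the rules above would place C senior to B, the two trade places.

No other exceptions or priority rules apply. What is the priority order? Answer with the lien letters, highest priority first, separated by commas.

A, E, B, F, C, D

Adjusting effective dates: C's effective date is 2024-03-17, when work began; E is treated as recorded 2024-02-03, the work-commencement date; F's effective date is the deed date, 2024-04-06.
A is a real-property tax lien and takes priority over every other lien.
Remaining liens by effective date: E (2024-02-03), C (2024-03-17), F (2024-04-06), B (2024-11-27), D (2025-01-09).
C is senior to B before the subordination, so the two trade places.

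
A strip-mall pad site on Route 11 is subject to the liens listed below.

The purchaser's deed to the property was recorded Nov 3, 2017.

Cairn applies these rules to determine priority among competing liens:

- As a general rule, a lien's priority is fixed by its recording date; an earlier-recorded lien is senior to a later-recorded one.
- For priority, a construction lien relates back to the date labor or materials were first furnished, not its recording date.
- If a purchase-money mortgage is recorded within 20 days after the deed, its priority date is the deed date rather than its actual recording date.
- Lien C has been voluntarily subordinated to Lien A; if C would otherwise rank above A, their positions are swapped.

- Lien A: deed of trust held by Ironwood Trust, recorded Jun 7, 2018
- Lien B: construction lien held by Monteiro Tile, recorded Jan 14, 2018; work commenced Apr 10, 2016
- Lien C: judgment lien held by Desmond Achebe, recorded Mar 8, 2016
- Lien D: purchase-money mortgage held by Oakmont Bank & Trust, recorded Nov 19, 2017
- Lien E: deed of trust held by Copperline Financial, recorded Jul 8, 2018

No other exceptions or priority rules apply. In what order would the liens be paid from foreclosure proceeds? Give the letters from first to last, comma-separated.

Effective dates after the stated exceptions: B's effective date is Apr 10, 2016, when work began; D's effective date is the deed date, Nov 3, 2017.
By effective date: C (Mar 8, 2016), B (Apr 10, 2016), D (Nov 3, 2017), A (Jun 7, 2018), E (Jul 8, 2018).
The subordination applies — C was senior to A — so C and A swap.

A, B, D, C, E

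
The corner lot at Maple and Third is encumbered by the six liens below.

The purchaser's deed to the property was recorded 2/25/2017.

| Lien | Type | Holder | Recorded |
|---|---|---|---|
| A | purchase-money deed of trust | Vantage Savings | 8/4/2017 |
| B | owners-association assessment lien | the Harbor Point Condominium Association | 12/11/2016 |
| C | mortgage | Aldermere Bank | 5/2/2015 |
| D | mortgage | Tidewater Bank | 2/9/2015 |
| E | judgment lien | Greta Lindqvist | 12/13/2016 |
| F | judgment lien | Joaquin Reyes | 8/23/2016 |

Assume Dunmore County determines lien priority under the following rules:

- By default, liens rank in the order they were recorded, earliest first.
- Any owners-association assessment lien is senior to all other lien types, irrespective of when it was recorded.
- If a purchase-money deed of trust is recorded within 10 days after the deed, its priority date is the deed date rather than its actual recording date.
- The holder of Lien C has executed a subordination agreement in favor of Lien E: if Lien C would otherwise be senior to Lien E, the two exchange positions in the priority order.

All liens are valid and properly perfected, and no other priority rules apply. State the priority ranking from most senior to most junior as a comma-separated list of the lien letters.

B, D, E, F, C, A

First, effective dates: A missed the 10-day window (160 days after the deed), so its recording date stands.
B, as an owners-association assessment lien, has superpriority and ranks first.
Among the remaining liens, by effective date: D (2/9/2015), C (5/2/2015), F (8/23/2016), E (12/13/2016), A (8/4/2017).
C is senior to E before the subordination, so the two trade places.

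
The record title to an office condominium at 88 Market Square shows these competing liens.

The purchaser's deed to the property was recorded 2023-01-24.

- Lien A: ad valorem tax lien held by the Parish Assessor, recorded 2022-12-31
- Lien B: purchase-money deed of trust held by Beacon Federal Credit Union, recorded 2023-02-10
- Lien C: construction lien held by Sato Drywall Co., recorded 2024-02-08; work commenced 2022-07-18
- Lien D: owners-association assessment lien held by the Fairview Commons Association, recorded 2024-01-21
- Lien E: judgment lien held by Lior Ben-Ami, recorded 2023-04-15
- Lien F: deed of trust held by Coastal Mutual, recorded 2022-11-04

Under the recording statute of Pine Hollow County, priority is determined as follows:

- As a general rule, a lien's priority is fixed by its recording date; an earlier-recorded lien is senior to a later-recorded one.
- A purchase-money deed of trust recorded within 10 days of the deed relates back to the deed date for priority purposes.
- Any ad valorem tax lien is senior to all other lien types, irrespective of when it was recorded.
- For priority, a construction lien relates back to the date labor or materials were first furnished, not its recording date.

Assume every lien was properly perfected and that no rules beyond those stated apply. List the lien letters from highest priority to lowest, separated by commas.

Adjusting effective dates: B missed the 10-day window (17 days after the deed), so its recording date stands; C relates back to 2022-07-18 (work commenced).
A, as an ad valorem tax lien, has superpriority and ranks first.
Remaining liens by effective date: C (2022-07-18), F (2022-11-04), B (2023-02-10), E (2023-04-15), D (2024-01-21).

A, C, F, B, E, D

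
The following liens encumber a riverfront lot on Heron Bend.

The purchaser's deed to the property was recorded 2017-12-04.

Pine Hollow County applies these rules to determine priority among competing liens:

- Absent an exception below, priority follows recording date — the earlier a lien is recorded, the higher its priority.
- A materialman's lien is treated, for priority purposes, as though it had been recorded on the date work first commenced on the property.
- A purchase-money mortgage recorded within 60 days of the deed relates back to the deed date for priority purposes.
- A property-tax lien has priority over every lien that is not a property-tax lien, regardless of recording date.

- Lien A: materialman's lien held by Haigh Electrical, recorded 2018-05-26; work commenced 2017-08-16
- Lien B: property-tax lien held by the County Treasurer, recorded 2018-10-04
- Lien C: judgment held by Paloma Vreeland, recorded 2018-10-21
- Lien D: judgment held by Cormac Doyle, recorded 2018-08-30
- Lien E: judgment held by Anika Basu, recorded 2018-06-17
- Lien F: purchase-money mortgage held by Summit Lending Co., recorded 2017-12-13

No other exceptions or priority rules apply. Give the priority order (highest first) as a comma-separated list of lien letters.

Adjusting effective dates: A's effective date is 2017-08-16, when work began; F's effective date is the deed date, 2017-12-04.
As a property-tax lien, B is senior to every other lien.
Ordering the rest by effective date: A (2017-08-16), F (2017-12-04), E (2018-06-17), D (2018-08-30), C (2018-10-21).

B, A, F, E, D, C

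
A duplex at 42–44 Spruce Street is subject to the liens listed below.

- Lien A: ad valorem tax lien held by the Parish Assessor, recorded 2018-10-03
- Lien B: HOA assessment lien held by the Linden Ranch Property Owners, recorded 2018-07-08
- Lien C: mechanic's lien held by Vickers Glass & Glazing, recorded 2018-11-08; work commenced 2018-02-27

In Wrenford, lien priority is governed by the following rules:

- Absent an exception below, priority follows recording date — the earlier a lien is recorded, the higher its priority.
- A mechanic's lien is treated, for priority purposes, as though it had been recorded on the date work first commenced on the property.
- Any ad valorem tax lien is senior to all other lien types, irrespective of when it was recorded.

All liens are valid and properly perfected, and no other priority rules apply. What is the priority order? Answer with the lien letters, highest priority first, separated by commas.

First, effective dates: C relates back to 2018-02-27 (work commenced).
A is an ad valorem tax lien and takes priority over every other lien.
Ordering the rest by effective date: C (2018-02-27), B (2018-07-08).

A, C, B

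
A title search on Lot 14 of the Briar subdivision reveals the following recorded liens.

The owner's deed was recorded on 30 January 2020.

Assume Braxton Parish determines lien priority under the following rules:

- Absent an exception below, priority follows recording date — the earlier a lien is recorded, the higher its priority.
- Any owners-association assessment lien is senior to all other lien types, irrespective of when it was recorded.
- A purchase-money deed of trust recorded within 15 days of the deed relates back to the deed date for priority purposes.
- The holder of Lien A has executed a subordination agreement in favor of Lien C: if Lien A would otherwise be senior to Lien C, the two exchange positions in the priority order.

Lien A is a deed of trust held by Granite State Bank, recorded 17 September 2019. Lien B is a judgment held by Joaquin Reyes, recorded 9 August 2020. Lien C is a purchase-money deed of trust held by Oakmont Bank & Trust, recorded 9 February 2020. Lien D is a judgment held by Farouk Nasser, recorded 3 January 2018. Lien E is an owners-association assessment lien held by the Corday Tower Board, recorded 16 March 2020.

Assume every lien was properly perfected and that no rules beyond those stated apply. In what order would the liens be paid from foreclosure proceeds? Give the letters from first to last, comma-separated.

First, effective dates: C's effective date is the deed date, 30 January 2020.
E is an owners-association assessment lien, so it outranks all other liens regardless of date.
Among the remaining liens, by effective date: D (3 January 2018), A (17 September 2019), C (30 January 2020), B (9 August 2020).
Because A would otherwise rank above C, the subordination swaps them.

E, D, C, A, B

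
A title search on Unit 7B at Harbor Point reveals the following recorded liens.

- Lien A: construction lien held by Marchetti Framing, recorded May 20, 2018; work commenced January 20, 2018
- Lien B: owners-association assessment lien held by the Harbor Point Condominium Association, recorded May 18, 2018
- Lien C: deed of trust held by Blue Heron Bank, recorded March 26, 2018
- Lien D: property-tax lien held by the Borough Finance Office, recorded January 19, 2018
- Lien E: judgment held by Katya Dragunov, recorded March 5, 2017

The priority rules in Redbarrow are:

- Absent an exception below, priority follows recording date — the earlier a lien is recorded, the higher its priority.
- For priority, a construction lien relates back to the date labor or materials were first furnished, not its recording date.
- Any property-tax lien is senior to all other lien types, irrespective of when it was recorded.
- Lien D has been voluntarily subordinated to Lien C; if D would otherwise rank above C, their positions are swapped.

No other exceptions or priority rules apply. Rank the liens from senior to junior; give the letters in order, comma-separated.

Effective dates after the stated exceptions: A relates back to January 20, 2018 (work commenced).
D is a property-tax lien, so it outranks all other liens regardless of date.
Ordering the rest by effective date: E (March 5, 2017), A (January 20, 2018), C (March 26, 2018), B (May 18, 2018).
D would otherwise be senior to C, so under the subordination agreement D and C exchange positions.

C, E, A, D, B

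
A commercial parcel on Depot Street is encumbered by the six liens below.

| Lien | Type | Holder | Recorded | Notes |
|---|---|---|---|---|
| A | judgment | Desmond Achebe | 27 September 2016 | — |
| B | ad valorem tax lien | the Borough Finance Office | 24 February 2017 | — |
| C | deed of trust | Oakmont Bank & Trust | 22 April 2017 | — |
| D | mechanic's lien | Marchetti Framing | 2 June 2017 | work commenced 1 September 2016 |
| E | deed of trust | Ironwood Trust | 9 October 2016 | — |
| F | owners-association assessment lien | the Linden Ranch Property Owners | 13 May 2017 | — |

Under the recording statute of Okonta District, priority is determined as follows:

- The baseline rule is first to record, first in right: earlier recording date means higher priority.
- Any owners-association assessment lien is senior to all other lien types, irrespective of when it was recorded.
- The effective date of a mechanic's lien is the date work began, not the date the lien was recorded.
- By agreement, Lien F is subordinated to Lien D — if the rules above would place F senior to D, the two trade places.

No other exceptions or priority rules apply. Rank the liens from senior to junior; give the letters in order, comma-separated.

Adjusting effective dates: D is treated as recorded 1 September 2016, the work-commencement date.
F is an owners-association assessment lien, so it outranks all other liens regardless of date.
Ordering the rest by effective date: D (1 September 2016), A (27 September 2016), E (9 October 2016), B (24 February 2017), C (22 April 2017).
Because F would otherwise rank above D, the subordination swaps them.

D, F, A, E, B, C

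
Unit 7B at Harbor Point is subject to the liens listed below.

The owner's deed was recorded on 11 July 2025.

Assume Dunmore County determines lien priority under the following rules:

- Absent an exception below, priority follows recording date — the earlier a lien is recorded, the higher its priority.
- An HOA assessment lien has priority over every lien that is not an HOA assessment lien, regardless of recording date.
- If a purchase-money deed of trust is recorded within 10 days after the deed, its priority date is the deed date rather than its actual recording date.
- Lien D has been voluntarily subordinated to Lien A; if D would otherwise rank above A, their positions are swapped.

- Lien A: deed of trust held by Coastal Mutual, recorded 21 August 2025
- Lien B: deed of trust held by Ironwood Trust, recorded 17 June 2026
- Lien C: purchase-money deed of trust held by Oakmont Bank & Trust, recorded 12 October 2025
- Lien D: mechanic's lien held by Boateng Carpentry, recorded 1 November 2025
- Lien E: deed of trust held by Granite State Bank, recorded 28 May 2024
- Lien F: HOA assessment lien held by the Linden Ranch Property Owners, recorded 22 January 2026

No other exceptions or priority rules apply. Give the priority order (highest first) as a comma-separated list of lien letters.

Effective dates after the stated exceptions: C missed the 10-day window (93 days after the deed), so its recording date stands.
F is an HOA assessment lien, so it outranks all other liens regardless of date.
The other liens, earliest effective date first: E (28 May 2024), A (21 August 2025), C (12 October 2025), D (1 November 2025), B (17 June 2026).
D is already junior to A, so the subordination agreement changes nothing.

F, E, A, C, D, B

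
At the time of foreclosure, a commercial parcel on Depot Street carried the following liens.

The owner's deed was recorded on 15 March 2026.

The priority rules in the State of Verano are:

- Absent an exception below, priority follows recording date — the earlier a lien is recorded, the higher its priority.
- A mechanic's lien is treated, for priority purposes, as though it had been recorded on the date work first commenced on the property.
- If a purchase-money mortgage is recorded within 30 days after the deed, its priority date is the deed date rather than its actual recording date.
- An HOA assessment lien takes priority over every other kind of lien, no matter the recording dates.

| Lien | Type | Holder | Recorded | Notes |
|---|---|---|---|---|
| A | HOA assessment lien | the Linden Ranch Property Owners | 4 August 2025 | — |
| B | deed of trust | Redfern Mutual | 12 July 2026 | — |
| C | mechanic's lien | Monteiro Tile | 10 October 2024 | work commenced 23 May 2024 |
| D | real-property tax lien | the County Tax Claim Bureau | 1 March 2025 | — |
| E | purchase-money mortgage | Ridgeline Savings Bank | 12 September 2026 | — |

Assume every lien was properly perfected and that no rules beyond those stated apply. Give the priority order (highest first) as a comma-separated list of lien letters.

A, C, D, B, E

First, effective dates: C relates back to 23 May 2024 (work commenced); E was recorded 181 days after the deed — beyond 30 days — so no relation-back applies.
A, as an HOA assessment lien, has superpriority and ranks first.
Ordering the rest by effective date: C (23 May 2024), D (1 March 2025), B (12 July 2026), E (12 September 2026).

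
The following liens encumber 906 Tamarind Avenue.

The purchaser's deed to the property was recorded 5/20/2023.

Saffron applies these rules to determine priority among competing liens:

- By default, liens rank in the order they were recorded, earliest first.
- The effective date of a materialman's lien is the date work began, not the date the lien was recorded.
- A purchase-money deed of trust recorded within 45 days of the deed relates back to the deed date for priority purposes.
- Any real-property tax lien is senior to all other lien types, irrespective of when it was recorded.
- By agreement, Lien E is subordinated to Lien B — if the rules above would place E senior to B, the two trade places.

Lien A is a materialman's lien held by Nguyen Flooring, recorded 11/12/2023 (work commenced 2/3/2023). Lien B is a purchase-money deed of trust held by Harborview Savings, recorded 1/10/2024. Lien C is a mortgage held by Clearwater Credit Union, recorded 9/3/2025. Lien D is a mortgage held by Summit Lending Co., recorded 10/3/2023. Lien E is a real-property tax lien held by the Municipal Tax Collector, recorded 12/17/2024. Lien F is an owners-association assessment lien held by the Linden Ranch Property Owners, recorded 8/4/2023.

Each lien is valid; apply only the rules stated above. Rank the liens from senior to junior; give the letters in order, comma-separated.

Effective dates after the stated exceptions: A's effective date is 2/3/2023, when work began; B was recorded 235 days after the deed, outside the 45-day window, so it keeps its recording date.
As a real-property tax lien, E is senior to every other lien.
Ordering the rest by effective date: A (2/3/2023), F (8/4/2023), D (10/3/2023), B (1/10/2024), C (9/3/2025).
E would otherwise be senior to B, so under the subordination agreement E and B exchange positions.

B, A, F, D, E, C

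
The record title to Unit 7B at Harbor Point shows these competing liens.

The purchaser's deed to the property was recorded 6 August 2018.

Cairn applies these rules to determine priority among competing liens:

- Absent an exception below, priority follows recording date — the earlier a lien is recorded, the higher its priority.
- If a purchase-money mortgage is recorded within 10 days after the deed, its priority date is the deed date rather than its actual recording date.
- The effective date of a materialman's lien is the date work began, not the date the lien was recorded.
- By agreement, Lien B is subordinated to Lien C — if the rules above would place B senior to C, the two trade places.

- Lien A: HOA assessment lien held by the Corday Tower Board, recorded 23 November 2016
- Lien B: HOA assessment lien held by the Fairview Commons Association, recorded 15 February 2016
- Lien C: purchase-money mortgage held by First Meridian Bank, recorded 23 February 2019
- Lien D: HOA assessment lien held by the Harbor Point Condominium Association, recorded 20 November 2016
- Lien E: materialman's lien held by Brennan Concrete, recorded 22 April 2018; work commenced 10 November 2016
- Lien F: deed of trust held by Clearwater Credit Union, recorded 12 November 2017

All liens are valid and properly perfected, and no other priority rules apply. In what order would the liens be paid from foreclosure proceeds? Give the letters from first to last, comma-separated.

Adjusting effective dates: C was recorded 201 days after the deed, outside the 10-day window, so it keeps its recording date; E is treated as recorded 10 November 2016, the work-commencement date.
By effective date, earliest first: B (15 February 2016), E (10 November 2016), D (20 November 2016), A (23 November 2016), F (12 November 2017), C (23 February 2019).
B would otherwise be senior to C, so under the subordination agreement B and C exchange positions.

C, E, D, A, F, B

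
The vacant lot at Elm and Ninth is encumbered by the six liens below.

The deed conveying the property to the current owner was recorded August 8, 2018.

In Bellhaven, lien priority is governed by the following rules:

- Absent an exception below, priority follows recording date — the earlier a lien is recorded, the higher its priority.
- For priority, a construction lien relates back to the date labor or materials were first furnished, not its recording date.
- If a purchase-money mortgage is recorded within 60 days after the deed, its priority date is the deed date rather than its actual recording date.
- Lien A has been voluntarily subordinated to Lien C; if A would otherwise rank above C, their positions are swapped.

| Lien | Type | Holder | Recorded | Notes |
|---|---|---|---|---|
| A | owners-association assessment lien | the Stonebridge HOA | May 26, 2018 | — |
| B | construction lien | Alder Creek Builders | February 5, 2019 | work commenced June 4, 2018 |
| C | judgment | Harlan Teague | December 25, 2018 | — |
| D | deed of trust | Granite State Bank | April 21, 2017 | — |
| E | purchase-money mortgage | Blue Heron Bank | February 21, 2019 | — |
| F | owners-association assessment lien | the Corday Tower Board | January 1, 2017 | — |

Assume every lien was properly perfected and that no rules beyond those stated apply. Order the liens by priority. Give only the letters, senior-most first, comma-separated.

Effective dates: B is treated as recorded June 4, 2018, the work-commencement date; E was recorded 197 days after the deed, outside the 60-day window, so it keeps its recording date.
Sorted by effective date: F (January 1, 2017), D (April 21, 2017), A (May 26, 2018), B (June 4, 2018), C (December 25, 2018), E (February 21, 2019).
A is senior to C before the subordination, so the two trade places.

F, D, C, B, A, E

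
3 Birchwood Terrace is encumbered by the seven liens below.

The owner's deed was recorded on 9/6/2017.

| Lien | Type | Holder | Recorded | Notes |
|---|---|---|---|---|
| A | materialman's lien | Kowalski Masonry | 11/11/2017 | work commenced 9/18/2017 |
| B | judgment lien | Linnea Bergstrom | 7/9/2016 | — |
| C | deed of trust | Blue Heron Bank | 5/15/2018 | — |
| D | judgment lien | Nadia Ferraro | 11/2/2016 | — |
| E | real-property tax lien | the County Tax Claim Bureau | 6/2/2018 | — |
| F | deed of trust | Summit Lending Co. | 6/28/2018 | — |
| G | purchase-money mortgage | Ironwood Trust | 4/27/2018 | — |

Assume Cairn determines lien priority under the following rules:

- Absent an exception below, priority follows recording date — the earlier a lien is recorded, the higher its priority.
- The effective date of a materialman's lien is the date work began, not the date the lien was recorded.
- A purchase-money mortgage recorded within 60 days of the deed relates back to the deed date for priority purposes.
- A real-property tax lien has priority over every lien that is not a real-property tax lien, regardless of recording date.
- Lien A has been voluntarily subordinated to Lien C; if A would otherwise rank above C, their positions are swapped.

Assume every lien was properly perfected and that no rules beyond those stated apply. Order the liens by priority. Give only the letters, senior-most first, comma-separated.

Effective dates after the stated exceptions: A is treated as recorded 9/18/2017, the work-commencement date; G was recorded 233 days after the deed — beyond 60 days — so no relation-back applies.
As a real-property tax lien, E is senior to every other lien.
Remaining liens by effective date: B (7/9/2016), D (11/2/2016), A (9/18/2017), G (4/27/2018), C (5/15/2018), F (6/28/2018).
The subordination applies — A was senior to C — so A and C swap.

E, B, D, C, G, A, F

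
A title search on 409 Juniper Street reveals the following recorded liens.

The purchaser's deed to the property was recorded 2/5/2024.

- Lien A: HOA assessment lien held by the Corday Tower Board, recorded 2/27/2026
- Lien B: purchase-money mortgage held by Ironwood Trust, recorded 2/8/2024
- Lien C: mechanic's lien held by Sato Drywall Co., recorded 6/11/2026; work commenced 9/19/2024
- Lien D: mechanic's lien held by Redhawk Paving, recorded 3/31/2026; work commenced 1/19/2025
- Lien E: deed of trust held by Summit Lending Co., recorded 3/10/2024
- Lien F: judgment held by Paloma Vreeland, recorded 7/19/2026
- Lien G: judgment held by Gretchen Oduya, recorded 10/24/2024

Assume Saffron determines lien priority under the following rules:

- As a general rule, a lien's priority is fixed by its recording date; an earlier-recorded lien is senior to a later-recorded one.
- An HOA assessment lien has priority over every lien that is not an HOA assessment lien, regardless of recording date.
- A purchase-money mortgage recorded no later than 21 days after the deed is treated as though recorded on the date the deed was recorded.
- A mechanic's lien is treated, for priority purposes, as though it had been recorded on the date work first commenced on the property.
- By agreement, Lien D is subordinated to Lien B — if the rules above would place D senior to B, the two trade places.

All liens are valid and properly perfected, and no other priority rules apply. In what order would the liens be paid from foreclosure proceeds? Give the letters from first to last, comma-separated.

A, B, E, C, G, D, F

Adjusting effective dates: B's effective date is the deed date, 2/5/2024; C is treated as recorded 9/19/2024, the work-commencement date; D's effective date is 1/19/2025, when work began.
A, as an HOA assessment lien, has superpriority and ranks first.
Remaining liens by effective date: B (2/5/2024), E (3/10/2024), C (9/19/2024), G (10/24/2024), D (1/19/2025), F (7/19/2026).
Since D is not senior to B, the subordination leaves the order unchanged.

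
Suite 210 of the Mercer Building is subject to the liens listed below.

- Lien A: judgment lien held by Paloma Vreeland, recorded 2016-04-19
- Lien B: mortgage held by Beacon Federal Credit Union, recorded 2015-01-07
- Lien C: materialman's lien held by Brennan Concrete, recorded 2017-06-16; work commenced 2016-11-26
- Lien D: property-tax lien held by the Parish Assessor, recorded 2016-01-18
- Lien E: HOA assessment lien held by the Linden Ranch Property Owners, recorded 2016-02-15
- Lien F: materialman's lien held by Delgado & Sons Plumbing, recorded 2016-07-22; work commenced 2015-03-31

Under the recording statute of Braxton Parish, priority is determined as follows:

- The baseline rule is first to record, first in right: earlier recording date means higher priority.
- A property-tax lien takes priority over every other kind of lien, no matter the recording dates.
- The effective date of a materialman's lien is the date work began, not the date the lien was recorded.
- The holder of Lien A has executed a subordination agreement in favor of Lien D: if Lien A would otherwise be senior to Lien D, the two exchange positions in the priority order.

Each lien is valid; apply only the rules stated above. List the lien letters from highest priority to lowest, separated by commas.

D, B, F, E, A, C

Adjusting effective dates: C is treated as recorded 2016-11-26, the work-commencement date; F is treated as recorded 2015-03-31, the work-commencement date.
D is a property-tax lien, so it outranks all other liens regardless of date.
Remaining liens by effective date: B (2015-01-07), F (2015-03-31), E (2016-02-15), A (2016-04-19), C (2016-11-26).
A already ranks below D; the subordination has no effect.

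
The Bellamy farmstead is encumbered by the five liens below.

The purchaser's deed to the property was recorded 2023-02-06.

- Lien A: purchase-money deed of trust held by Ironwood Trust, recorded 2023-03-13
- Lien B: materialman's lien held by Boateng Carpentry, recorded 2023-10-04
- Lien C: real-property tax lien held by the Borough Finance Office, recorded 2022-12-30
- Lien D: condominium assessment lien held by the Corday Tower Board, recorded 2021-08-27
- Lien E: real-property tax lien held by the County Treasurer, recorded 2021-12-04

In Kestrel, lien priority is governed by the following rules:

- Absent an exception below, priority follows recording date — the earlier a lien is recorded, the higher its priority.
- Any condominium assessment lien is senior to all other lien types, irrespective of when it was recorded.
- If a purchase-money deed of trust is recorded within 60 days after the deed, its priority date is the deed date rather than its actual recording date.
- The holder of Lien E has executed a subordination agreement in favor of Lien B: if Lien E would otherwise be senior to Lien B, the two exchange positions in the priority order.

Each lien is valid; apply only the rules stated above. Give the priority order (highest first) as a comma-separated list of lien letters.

Adjusting effective dates: A relates back to the deed date 2023-02-06.
As a condominium assessment lien, D is senior to every other lien.
Remaining liens by effective date: E (2021-12-04), C (2022-12-30), A (2023-02-06), B (2023-10-04).
E is senior to B before the subordination, so the two trade places.

D, B, C, A, E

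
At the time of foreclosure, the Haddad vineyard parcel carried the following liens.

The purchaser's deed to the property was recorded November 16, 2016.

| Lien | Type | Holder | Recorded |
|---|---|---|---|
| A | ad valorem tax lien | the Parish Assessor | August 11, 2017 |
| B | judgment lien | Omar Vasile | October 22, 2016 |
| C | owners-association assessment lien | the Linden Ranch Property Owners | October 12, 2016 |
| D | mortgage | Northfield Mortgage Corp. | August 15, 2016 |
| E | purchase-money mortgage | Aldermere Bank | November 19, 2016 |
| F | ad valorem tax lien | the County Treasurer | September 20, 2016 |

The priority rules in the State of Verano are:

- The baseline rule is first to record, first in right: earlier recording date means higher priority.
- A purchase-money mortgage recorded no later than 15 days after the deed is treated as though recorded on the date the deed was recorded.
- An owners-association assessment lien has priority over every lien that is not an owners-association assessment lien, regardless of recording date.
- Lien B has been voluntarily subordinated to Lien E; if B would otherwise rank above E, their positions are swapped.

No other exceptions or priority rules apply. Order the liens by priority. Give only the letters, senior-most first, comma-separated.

Adjusting effective dates: E's effective date is the deed date, November 16, 2016.
As an owners-association assessment lien, C is senior to every other lien.
Among the remaining liens, by effective date: D (August 15, 2016), F (September 20, 2016), B (October 22, 2016), E (November 16, 2016), A (August 11, 2017).
B is senior to E before the subordination, so the two trade places.

C, D, F, E, B, A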